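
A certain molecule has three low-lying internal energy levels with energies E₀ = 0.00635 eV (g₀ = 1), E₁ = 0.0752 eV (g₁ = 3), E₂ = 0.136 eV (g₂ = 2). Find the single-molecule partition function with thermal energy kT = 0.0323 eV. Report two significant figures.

Eᵢ/kT = 0.1966, 2.328, 4.211.
Z = Σ gᵢe^(−Eᵢ/kT) = 1·e^(−0.1966) + 3·e^(−2.328) + 2·e^(−4.211) = 0.8215 + 0.2925 + 0.02966 = 1.144.

Z = 1.1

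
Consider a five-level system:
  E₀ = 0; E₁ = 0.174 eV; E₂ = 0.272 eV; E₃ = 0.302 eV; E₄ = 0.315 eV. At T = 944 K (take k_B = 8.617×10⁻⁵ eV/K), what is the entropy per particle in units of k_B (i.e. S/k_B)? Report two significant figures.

k_BT = 8.617×10⁻⁵ × 944 K = 0.08134 eV.
Eᵢ/kT = 0, 2.139, 3.344, 3.713, 3.873.
Z = Σ e^(−Eᵢ/kT) = e^(−0) + e^(−2.139) + e^(−3.344) + e^(−3.713) + e^(−3.873) = 1.000 + 0.1178 + 0.03530 + 0.02440 + 0.02080 = 1.198.
⟨E⟩ = Σ EᵢPᵢ = 0.03674 eV.
S/k_B = ln Z + ⟨E⟩/kT = ln(1.198) + 0.03674/0.08134 = 0.1807 + 0.4517 = 0.63.

0.63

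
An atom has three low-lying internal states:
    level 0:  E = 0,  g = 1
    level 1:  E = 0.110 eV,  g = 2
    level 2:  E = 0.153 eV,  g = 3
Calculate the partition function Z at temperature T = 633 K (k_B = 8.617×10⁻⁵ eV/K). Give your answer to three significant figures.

Z = 1.45

k_BT = 8.617×10⁻⁵ × 633 K = 0.054546 eV.
Eᵢ/kT = 0, 2.0166, 2.8050.
Z = Σ gᵢe^(−Eᵢ/kT) = 1·e^(−0) + 2·e^(−2.0166) + 3·e^(−2.8050) = 1.0000 + 0.26621 + 0.18152 = 1.4477.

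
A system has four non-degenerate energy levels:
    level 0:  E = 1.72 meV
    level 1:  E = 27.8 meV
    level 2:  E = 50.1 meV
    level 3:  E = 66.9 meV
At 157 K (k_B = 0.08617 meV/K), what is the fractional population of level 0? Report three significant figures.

k_BT = 0.08617 × 157 K = 13.529 meV.
Eᵢ/kT = 0.12713, 2.0548, 3.7032, 4.9449.
Z = Σ e^(−Eᵢ/kT) = e^(−0.12713) + e^(−2.0548) + e^(−3.7032) + e^(−4.9449) = 0.88062 + 0.12812 + 0.024645 + 0.0071196 = 1.0405.
P₀ = e^(−E₀/kT) / Z = 0.88062/1.0405 = 0.846.

0.846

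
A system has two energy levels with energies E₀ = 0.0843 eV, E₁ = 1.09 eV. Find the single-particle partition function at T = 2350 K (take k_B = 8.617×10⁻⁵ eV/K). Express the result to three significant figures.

k_BT = 8.617×10⁻⁵ × 2350 K = 0.20250 eV.
Eᵢ/kT = 0.41630, 5.3827.
Z = Σ e^(−Eᵢ/kT) = e^(−0.41630) + e^(−5.3827) = 0.65948 + 0.0045954 = 0.66408.

Z = 0.664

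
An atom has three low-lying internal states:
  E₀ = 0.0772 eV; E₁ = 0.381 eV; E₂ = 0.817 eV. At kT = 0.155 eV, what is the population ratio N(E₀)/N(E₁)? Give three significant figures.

7.10

n₀/n₁ = exp[−(E₀−E₁)/kT] = exp(−(-0.3038 eV)/(0.155 eV)) = exp(1.9600) = 7.10.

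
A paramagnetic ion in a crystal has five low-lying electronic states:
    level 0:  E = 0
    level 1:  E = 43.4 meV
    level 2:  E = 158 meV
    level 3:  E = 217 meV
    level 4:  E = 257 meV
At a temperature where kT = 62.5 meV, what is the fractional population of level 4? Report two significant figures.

Eᵢ/kT = 0, 0.6944, 2.528, 3.472, 4.112.
Z = Σ e^(−Eᵢ/kT) = e^(−0) + e^(−0.6944) + e^(−2.528) + e^(−3.472) + e^(−4.112) = 1.000 + 0.4994 + 0.07982 + 0.03105 + 0.01637 = 1.627.
P₄ = e^(−E₄/kT) / Z = 0.01637/1.627 = 0.010.

0.010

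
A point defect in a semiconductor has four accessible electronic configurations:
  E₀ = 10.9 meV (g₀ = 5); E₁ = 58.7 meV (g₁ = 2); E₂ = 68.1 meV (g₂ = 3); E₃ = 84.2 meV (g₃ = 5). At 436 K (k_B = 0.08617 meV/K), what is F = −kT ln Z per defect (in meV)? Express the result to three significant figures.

-61.8 meV

k_BT = 0.08617 × 436 K = 37.570 meV.
Eᵢ/kT = 0.29013, 1.5624, 1.8126, 2.2411.
Z = Σ gᵢe^(−Eᵢ/kT) = 5·e^(−0.29013) + 2·e^(−1.5624) + 3·e^(−1.8126) + 5·e^(−2.2411) = 3.7408 + 0.41926 + 0.48969 + 0.53171 = 5.1815.
F = −kT ln Z = −37.570 × ln(5.1815) = −37.570 × 1.6451 = -61.8 meV.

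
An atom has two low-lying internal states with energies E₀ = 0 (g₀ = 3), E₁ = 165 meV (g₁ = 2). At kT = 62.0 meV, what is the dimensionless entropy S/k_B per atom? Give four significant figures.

1.263

Eᵢ/kT = 0, 2.66129.
Z = Σ gᵢe^(−Eᵢ/kT) = 3·e^(−0) + 2·e^(−2.66129) = 3.00000 + 0.139716 = 3.13972.
⟨E⟩ = Σ EᵢPᵢ = 7.34242 meV.
S/k_B = ln Z + ⟨E⟩/kT = ln(3.13972) + 7.34242/62.0 = 1.14413 + 0.118426 = 1.263.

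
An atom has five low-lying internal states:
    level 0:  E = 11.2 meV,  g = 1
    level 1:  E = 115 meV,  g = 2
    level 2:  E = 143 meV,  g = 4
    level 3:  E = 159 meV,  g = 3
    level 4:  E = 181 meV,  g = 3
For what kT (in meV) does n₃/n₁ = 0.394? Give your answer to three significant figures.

32.9 meV

n₃/n₁ = (g₃/g₁) exp[−(E₃−E₁)/kT] = 0.394.
⇒ (E₃−E₁)/kT = ln((3/2)/0.394) = ln(3.8071) = 1.3369.
kT = 44 meV / 1.3369 = 32.9 meV.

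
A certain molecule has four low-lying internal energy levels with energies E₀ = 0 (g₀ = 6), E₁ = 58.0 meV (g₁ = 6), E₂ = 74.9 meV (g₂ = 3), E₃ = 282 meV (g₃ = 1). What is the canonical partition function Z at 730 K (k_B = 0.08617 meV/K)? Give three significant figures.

k_BT = 0.08617 × 730 K = 62.904 meV.
Eᵢ/kT = 0, 0.92204, 1.1907, 4.4830.
Z = Σ gᵢe^(−Eᵢ/kT) = 6·e^(−0) + 6·e^(−0.92204) + 3·e^(−1.1907) + 1·e^(−4.4830) = 6.0000 + 2.3862 + 0.91203 + 0.011299 = 9.3095.

Z = 9.31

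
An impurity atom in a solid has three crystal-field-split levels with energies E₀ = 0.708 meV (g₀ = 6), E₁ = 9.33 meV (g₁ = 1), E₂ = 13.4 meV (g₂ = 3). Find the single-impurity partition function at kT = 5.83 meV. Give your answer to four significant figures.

Eᵢ/kT = 0.121441, 1.60034, 2.29846.
Z = Σ gᵢe^(−Eᵢ/kT) = 6·e^(−0.121441) + 1·e^(−1.60034) + 3·e^(−2.29846) = 5.31386 + 0.201828 + 0.301240 = 5.81693.

Z = 5.817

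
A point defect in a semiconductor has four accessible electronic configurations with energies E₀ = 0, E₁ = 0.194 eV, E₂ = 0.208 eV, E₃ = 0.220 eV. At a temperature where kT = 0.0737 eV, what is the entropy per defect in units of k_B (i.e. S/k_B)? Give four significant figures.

Eᵢ/kT = 0, 2.63229, 2.82225, 2.98507.
Z = Σ e^(−Eᵢ/kT) = e^(−0) + e^(−2.63229) + e^(−2.82225) + e^(−2.98507) = 1.00000 + 0.0719136 + 0.0594720 + 0.0505360 = 1.18192.
⟨E⟩ = Σ EᵢPᵢ = 0.0316767 eV.
S/k_B = ln Z + ⟨E⟩/kT = ln(1.18192) + 0.0316767/0.0737 = 0.167140 + 0.429806 = 0.5969.

0.5969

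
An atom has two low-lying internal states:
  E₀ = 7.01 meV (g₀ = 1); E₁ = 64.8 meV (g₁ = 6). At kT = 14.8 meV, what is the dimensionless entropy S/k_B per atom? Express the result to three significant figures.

0.535

Eᵢ/kT = 0.47365, 4.3784.
Z = Σ gᵢe^(−Eᵢ/kT) = 1·e^(−0.47365) + 6·e^(−4.3784) = 0.62273 + 0.075272 = 0.69800.
⟨E⟩ = Σ EᵢPᵢ = 13.242 meV.
S/k_B = ln Z + ⟨E⟩/kT = ln(0.69800) + 13.242/14.8 = -0.35954 + 0.89473 = 0.535.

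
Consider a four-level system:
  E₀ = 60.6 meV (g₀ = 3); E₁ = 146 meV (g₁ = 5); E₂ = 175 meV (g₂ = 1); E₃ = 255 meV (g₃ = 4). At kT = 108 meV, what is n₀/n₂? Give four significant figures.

n₀/n₂ = (g₀/g₂) exp[−(E₀−E₂)/kT] = (3/1) × exp(−(-114.4 meV)/(108 meV)) = (3/1) × exp(1.05926) = 8.653.

8.653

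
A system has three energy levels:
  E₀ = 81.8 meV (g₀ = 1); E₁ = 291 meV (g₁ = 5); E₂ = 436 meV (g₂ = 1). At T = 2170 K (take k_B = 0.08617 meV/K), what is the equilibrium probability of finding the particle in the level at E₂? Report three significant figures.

k_BT = 0.08617 × 2170 K = 186.99 meV.
Eᵢ/kT = 0.43746, 1.5562, 2.3317.
Z = Σ gᵢe^(−Eᵢ/kT) = 1·e^(−0.43746) + 5·e^(−1.5562) + 1·e^(−2.3317) = 0.64567 + 1.0547 + 0.097130 = 1.7975.
P₂ = g₂ e^(−E₂/kT) / Z = 0.097130/1.7975 = 0.0540.

0.0540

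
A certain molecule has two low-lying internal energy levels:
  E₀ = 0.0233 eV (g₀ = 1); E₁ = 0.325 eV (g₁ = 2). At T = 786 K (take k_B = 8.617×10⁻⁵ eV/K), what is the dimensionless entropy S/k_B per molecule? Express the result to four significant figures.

k_BT = 8.617×10⁻⁵ × 786 K = 0.0677296 eV.
Eᵢ/kT = 0.344015, 4.79849.
Z = Σ gᵢe^(−Eᵢ/kT) = 1·e^(−0.344015) + 2·e^(−4.79849) = 0.708918 + 0.0164844 = 0.725402.
⟨E⟩ = Σ EᵢPᵢ = 0.0301560 eV.
S/k_B = ln Z + ⟨E⟩/kT = ln(0.725402) + 0.0301560/0.0677296 = -0.321029 + 0.445241 = 0.1242.

0.1242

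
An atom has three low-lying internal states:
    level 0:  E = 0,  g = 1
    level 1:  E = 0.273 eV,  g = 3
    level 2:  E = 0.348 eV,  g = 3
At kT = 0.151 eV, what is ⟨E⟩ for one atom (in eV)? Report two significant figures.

Eᵢ/kT = 0, 1.808, 2.305.
Z = Σ gᵢe^(−Eᵢ/kT) = 1·e^(−0) + 3·e^(−1.808) + 3·e^(−2.305) = 1.000 + 0.4919 + 0.2993 = 1.791.
⟨E⟩ = Σ Eᵢ gᵢe^(−Eᵢ/kT) / Z = (0·1.000 + 0.273·0.4919 + 0.348·0.2993) / 1.791 = 0.13 eV.

0.13 eV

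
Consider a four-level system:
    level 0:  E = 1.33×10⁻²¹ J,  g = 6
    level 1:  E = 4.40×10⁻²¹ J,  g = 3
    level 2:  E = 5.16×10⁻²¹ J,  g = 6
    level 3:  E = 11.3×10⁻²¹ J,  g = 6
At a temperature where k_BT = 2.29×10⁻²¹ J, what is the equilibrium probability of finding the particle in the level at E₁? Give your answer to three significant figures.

Eᵢ/kT = 0.58079, 1.9214, 2.2533, 4.9345.
Z = Σ gᵢe^(−Eᵢ/kT) = 6·e^(−0.58079) + 3·e^(−1.9214) + 6·e^(−2.2533) + 6·e^(−4.9345) = 3.3567 + 0.43921 + 0.63031 + 0.043164 = 4.4694.
P₁ = g₁ e^(−E₁/kT) / Z = 0.43921/4.4694 = 0.0983.

0.0983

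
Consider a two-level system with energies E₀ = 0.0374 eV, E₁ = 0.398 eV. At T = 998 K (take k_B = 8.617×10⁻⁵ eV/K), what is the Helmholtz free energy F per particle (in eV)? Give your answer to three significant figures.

k_BT = 8.617×10⁻⁵ × 998 K = 0.085998 eV.
Eᵢ/kT = 0.43489, 4.6280.
Z = Σ e^(−Eᵢ/kT) = e^(−0.43489) + e^(−4.6280) = 0.64734 + 0.0097743 = 0.65711.
F = −kT ln Z = −0.085998 × ln(0.65711) = −0.085998 × -0.41990 = 0.0361 eV.

0.0361 eV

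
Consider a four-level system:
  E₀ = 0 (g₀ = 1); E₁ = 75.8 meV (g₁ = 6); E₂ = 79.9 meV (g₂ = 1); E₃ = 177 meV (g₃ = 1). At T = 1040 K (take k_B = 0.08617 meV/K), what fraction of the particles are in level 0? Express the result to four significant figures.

0.2425

k_BT = 0.08617 × 1040 K = 89.6168 meV.
Eᵢ/kT = 0, 0.845824, 0.891574, 1.97508.
Z = Σ gᵢe^(−Eᵢ/kT) = 1·e^(−0) + 6·e^(−0.845824) + 1·e^(−0.891574) + 1·e^(−1.97508) = 1.00000 + 2.57522 + 0.410010 + 0.138750 = 4.12398.
P₀ = g₀ e^(−E₀/kT) / Z = 1.00000/4.12398 = 0.2425.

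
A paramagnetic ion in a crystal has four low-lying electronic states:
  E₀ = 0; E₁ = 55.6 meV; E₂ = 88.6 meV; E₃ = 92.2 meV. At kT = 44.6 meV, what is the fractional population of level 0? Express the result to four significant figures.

0.6447

Eᵢ/kT = 0, 1.24664, 1.98655, 2.06726.
Z = Σ e^(−Eᵢ/kT) = e^(−0) + e^(−1.24664) + e^(−1.98655) + e^(−2.06726) = 1.00000 + 0.287469 + 0.137168 + 0.126532 = 1.55117.
P₀ = e^(−E₀/kT) / Z = 1.00000/1.55117 = 0.6447.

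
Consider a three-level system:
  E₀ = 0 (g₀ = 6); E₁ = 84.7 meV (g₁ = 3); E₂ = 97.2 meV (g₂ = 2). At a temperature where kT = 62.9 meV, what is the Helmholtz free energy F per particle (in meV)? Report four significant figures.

Eᵢ/kT = 0, 1.34658, 1.54531.
Z = Σ gᵢe^(−Eᵢ/kT) = 6·e^(−0) + 3·e^(−1.34658) + 2·e^(−1.54531) = 6.00000 + 0.780385 + 0.426492 = 7.20688.
F = −kT ln Z = −62.9 × ln(7.20688) = −62.9 × 1.97504 = -124.2 meV.

-124.2 meV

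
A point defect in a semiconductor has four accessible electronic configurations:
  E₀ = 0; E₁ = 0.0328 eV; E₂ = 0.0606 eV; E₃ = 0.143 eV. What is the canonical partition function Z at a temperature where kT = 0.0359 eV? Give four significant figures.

Z = 1.605

Eᵢ/kT = 0, 0.913649, 1.68802, 3.98329.
Z = Σ e^(−Eᵢ/kT) = e^(−0) + e^(−0.913649) + e^(−1.68802) + e^(−3.98329) = 1.00000 + 0.401058 + 0.184885 + 0.0186243 = 1.60457.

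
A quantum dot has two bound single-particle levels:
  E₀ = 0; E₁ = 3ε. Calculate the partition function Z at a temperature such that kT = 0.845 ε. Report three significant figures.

Z = 1.03

Eᵢ/kT = 0, 3.5503.
Z = Σ e^(−Eᵢ/kT) = e^(−0) + e^(−3.5503) = 1.0000 + 0.028716 = 1.0287.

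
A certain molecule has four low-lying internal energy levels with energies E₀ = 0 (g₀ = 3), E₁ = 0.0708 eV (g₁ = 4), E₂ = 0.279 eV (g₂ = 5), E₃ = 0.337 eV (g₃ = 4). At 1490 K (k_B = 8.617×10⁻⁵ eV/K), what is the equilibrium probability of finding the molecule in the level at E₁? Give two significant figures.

0.37

k_BT = 8.617×10⁻⁵ × 1490 K = 0.1284 eV.
Eᵢ/kT = 0, 0.5514, 2.173, 2.625.
Z = Σ gᵢe^(−Eᵢ/kT) = 3·e^(−0) + 4·e^(−0.5514) + 5·e^(−2.173) + 4·e^(−2.625) = 3.000 + 2.305 + 0.5692 + 0.2898 = 6.164.
P₁ = g₁ e^(−E₁/kT) / Z = 2.305/6.164 = 0.37.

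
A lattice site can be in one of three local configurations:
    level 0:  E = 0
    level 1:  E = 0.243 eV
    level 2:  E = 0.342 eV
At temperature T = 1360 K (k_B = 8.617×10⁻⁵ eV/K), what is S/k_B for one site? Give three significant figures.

k_BT = 8.617×10⁻⁵ × 1360 K = 0.11719 eV.
Eᵢ/kT = 0, 2.0736, 2.9183.
Z = Σ e^(−Eᵢ/kT) = e^(−0) + e^(−2.0736) + e^(−2.9183) = 1.0000 + 0.12573 + 0.054025 = 1.1798.
⟨E⟩ = Σ EᵢPᵢ = 0.041557 eV.
S/k_B = ln Z + ⟨E⟩/kT = ln(1.1798) + 0.041557/0.11719 = 0.16534 + 0.35461 = 0.520.

0.520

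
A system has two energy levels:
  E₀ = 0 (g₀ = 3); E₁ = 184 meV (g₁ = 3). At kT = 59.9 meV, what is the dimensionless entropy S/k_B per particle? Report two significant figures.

1.3

Eᵢ/kT = 0, 3.072.
Z = Σ gᵢe^(−Eᵢ/kT) = 3·e^(−0) + 3·e^(−3.072) = 3.000 + 0.1390 = 3.139.
⟨E⟩ = Σ EᵢPᵢ = 8.148 meV.
S/k_B = ln Z + ⟨E⟩/kT = ln(3.139) + 8.148/59.9 = 1.144 + 0.1360 = 1.3.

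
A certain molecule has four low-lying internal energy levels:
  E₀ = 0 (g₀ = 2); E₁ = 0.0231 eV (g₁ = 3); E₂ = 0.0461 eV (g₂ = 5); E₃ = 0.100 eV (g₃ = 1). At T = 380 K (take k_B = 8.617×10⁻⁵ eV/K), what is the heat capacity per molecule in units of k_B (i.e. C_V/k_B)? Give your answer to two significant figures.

0.38

k_BT = 8.617×10⁻⁵ × 380 K = 0.03274 eV.
Eᵢ/kT = 0, 0.7056, 1.408, 3.054.
Z = Σ gᵢe^(−Eᵢ/kT) = 2·e^(−0) + 3·e^(−0.7056) + 5·e^(−1.408) + 1·e^(−3.054) = 2.000 + 1.481 + 1.223 + 0.04717 = 4.751.
⟨E⟩ = 0.02006 eV, ⟨E²⟩ = 0.0008127 eV².
C_V/k_B = (⟨E²⟩ − ⟨E⟩²)/(kT)² = (0.0008127 − 0.0004024)/0.001072 = 0.38.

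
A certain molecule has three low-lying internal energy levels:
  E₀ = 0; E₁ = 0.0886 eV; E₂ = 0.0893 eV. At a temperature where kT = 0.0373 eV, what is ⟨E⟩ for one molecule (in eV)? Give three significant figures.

Eᵢ/kT = 0, 2.3753, 2.3941.
Z = Σ e^(−Eᵢ/kT) = e^(−0) + e^(−2.3753) + e^(−2.3941) = 1.0000 + 0.092987 + 0.091255 = 1.1842.
⟨E⟩ = Σ Eᵢ e^(−Eᵢ/kT) / Z = (0·1.0000 + 0.0886·0.092987 + 0.0893·0.091255) / 1.1842 = 0.0138 eV.

0.0138 eV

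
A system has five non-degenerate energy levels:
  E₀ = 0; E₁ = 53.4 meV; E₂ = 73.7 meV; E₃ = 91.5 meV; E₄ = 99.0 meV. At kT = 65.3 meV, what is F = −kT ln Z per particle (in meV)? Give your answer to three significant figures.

-52.4 meV

Eᵢ/kT = 0, 0.81776, 1.1286, 1.4012, 1.5161.
Z = Σ e^(−Eᵢ/kT) = e^(−0) + e^(−0.81776) + e^(−1.1286) + e^(−1.4012) + e^(−1.5161) = 1.0000 + 0.44142 + 0.32349 + 0.24630 + 0.21957 = 2.2308.
F = −kT ln Z = −65.3 × ln(2.2308) = −65.3 × 0.80236 = -52.4 meV.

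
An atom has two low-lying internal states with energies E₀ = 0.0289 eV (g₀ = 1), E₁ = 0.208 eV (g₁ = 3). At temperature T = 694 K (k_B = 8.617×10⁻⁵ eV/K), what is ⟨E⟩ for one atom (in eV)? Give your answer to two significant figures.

k_BT = 8.617×10⁻⁵ × 694 K = 0.05980 eV.
Eᵢ/kT = 0.4833, 3.478.
Z = Σ gᵢe^(−Eᵢ/kT) = 1·e^(−0.4833) + 3·e^(−3.478) = 0.6167 + 0.09261 = 0.7093.
⟨E⟩ = Σ Eᵢ gᵢe^(−Eᵢ/kT) / Z = (0.0289·0.6167 + 0.208·0.09261) / 0.7093 = 0.052 eV.

0.052 eV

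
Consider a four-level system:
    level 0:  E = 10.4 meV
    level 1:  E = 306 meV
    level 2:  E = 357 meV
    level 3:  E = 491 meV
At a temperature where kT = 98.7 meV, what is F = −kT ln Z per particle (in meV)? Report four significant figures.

2.115 meV

Eᵢ/kT = 0.105370, 3.10030, 3.61702, 4.97467.
Z = Σ e^(−Eᵢ/kT) = e^(−0.105370) + e^(−3.10030) + e^(−3.61702) + e^(−4.97467) = 0.899991 + 0.0450357 + 0.0268626 + 0.00691080 = 0.978800.
F = −kT ln Z = −98.7 × ln(0.978800) = −98.7 × -0.0214279 = 2.115 meV.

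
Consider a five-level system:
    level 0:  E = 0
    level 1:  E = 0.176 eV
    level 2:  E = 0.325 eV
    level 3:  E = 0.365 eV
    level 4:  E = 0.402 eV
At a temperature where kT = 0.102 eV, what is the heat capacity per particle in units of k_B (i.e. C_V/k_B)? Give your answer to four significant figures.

Eᵢ/kT = 0, 1.72549, 3.18627, 3.57843, 3.94118.
Z = Σ e^(−Eᵢ/kT) = e^(−0) + e^(−1.72549) + e^(−3.18627) + e^(−3.57843) + e^(−3.94118) = 1.00000 + 0.178086 + 0.0413257 + 0.0279195 + 0.0194253 = 1.26676.
⟨E⟩ = 0.0495544 eV, ⟨E²⟩ = 0.0132150 eV².
C_V/k_B = (⟨E²⟩ − ⟨E⟩²)/(kT)² = (0.0132150 − 0.00245564)/0.0104040 = 1.034.

1.034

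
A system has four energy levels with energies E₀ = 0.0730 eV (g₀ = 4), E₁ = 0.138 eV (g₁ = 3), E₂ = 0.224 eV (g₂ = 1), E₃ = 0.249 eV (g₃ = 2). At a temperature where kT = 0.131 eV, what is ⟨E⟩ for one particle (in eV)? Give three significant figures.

0.112 eV

Eᵢ/kT = 0.55725, 1.0534, 1.7099, 1.9008.
Z = Σ gᵢe^(−Eᵢ/kT) = 4·e^(−0.55725) + 3·e^(−1.0534) + 1·e^(−1.7099) + 2·e^(−1.9008) = 2.2911 + 1.0462 + 0.18088 + 0.29890 = 3.8171.
⟨E⟩ = Σ Eᵢ gᵢe^(−Eᵢ/kT) / Z = (0.0730·2.2911 + 0.138·1.0462 + 0.224·0.18088 + 0.249·0.29890) / 3.8171 = 0.112 eV.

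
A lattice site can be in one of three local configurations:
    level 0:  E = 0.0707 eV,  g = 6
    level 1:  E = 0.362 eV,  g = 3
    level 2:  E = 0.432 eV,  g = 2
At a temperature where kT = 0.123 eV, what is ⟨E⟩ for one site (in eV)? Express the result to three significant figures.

0.0895 eV

Eᵢ/kT = 0.57480, 2.9431, 3.5122.
Z = Σ gᵢe^(−Eᵢ/kT) = 6·e^(−0.57480) + 3·e^(−2.9431) + 2·e^(−3.5122) = 3.3769 + 0.15811 + 0.059662 = 3.5947.
⟨E⟩ = Σ Eᵢ gᵢe^(−Eᵢ/kT) / Z = (0.0707·3.3769 + 0.362·0.15811 + 0.432·0.059662) / 3.5947 = 0.0895 eV.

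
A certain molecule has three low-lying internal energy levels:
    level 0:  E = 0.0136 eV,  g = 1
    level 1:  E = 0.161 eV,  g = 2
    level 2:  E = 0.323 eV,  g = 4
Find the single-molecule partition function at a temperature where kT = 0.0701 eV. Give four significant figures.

Z = 1.065

Eᵢ/kT = 0.194009, 2.29672, 4.60770.
Z = Σ gᵢe^(−Eᵢ/kT) = 1·e^(−0.194009) + 2·e^(−2.29672) + 4·e^(−4.60770) = 0.823650 + 0.201176 + 0.0398989 = 1.06472.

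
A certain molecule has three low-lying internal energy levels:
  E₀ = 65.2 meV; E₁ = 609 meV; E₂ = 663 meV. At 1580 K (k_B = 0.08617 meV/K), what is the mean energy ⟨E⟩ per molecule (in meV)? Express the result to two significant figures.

82 meV

k_BT = 0.08617 × 1580 K = 136.1 meV.
Eᵢ/kT = 0.4791, 4.475, 4.871.
Z = Σ e^(−Eᵢ/kT) = e^(−0.4791) + e^(−4.475) + e^(−4.871) = 0.6193 + 0.01139 + 0.007666 = 0.6384.
⟨E⟩ = Σ Eᵢ e^(−Eᵢ/kT) / Z = (65.2·0.6193 + 609·0.01139 + 663·0.007666) / 0.6384 = 82 meV.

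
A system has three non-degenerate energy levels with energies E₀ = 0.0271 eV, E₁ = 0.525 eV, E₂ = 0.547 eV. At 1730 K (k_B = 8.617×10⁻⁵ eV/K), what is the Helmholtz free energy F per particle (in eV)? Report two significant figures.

k_BT = 8.617×10⁻⁵ × 1730 K = 0.1491 eV.
Eᵢ/kT = 0.1818, 3.521, 3.669.
Z = Σ e^(−Eᵢ/kT) = e^(−0.1818) + e^(−3.521) + e^(−3.669) = 0.8338 + 0.02957 + 0.02550 = 0.8889.
F = −kT ln Z = −0.1491 × ln(0.8889) = −0.1491 × -0.1178 = 0.018 eV.

0.018 eV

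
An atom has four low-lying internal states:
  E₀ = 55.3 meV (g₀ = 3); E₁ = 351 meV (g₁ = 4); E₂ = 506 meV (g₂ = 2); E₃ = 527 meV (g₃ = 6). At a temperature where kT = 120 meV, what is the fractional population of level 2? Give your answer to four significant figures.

Eᵢ/kT = 0.460833, 2.92500, 4.21667, 4.39167.
Z = Σ gᵢe^(−Eᵢ/kT) = 3·e^(−0.460833) + 4·e^(−2.92500) + 2·e^(−4.21667) + 6·e^(−4.39167) = 1.89227 + 0.214659 + 0.0294953 + 0.0742802 = 2.21070.
P₂ = g₂ e^(−E₂/kT) / Z = 0.0294953/2.21070 = 0.01334.

0.01334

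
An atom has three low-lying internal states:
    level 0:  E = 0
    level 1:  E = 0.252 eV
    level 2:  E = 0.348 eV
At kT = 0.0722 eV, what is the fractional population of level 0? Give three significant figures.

0.963

Eᵢ/kT = 0, 3.4903, 4.8199.
Z = Σ e^(−Eᵢ/kT) = e^(−0) + e^(−3.4903) + e^(−4.8199) = 1.0000 + 0.030492 + 0.0080676 = 1.0386.
P₀ = e^(−E₀/kT) / Z = 1.0000/1.0386 = 0.963.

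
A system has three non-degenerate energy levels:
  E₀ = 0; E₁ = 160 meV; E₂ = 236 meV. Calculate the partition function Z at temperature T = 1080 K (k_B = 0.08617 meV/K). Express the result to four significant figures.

Z = 1.258

k_BT = 0.08617 × 1080 K = 93.0636 meV.
Eᵢ/kT = 0, 1.71925, 2.53590.
Z = Σ e^(−Eᵢ/kT) = e^(−0) + e^(−1.71925) + e^(−2.53590) = 1.00000 + 0.179200 + 0.0791904 = 1.25839.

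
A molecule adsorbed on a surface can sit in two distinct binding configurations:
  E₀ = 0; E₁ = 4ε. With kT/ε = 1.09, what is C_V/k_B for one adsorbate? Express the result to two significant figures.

0.33

Eᵢ/kT = 0, 3.670.
Z = Σ e^(−Eᵢ/kT) = e^(−0) + e^(−3.670) = 1.000 + 0.02548 = 1.025.
⟨E⟩ = 0.09943 ε, ⟨E²⟩ = 0.3977 ε².
C_V/k_B = (⟨E²⟩ − ⟨E⟩²)/(kT)² = (0.3977 − 0.009886)/1.188 = 0.33.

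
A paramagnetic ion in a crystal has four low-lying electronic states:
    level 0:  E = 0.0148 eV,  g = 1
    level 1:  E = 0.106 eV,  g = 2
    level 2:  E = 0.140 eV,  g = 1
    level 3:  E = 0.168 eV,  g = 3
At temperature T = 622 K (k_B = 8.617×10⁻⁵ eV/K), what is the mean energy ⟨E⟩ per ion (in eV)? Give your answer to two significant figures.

k_BT = 8.617×10⁻⁵ × 622 K = 0.05360 eV.
Eᵢ/kT = 0.2761, 1.978, 2.612, 3.134.
Z = Σ gᵢe^(−Eᵢ/kT) = 1·e^(−0.2761) + 2·e^(−1.978) + 1·e^(−2.612) + 3·e^(−3.134) = 0.7587 + 0.2767 + 0.07339 + 0.1306 = 1.239.
⟨E⟩ = Σ Eᵢ gᵢe^(−Eᵢ/kT) / Z = (0.0148·0.7587 + 0.106·0.2767 + 0.140·0.07339 + 0.168·0.1306) / 1.239 = 0.059 eV.

0.059 eV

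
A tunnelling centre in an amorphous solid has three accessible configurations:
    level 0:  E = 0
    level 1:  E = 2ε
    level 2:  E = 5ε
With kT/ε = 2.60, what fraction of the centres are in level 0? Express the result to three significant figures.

Eᵢ/kT = 0, 0.76923, 1.9231.
Z = Σ e^(−Eᵢ/kT) = e^(−0) + e^(−0.76923) + e^(−1.9231) = 1.0000 + 0.46337 + 0.14615 = 1.6095.
P₀ = e^(−E₀/kT) / Z = 1.0000/1.6095 = 0.621.

0.621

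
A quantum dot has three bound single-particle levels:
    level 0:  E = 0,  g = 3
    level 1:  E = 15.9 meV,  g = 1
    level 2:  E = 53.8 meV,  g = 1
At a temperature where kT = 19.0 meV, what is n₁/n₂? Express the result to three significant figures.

n₁/n₂ = (g₁/g₂) exp[−(E₁−E₂)/kT] = (1/1) × exp(−(-37.9 meV)/(19.0 meV)) = (1/1) × exp(1.9947) = 7.35.

7.35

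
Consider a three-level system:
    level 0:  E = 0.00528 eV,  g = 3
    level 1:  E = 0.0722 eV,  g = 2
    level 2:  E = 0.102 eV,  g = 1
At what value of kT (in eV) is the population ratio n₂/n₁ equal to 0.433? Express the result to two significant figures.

0.21 eV

n₂/n₁ = (g₂/g₁) exp[−(E₂−E₁)/kT] = 0.433.
⇒ (E₂−E₁)/kT = ln((1/2)/0.433) = ln(1.155) = 0.1441.
kT = 0.0298 eV / 0.1441 = 0.21 eV.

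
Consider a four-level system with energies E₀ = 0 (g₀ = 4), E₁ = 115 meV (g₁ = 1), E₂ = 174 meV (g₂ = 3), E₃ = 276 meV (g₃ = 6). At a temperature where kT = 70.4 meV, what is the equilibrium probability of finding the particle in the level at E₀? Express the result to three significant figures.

0.876

Eᵢ/kT = 0, 1.6335, 2.4716, 3.9205.
Z = Σ gᵢe^(−Eᵢ/kT) = 4·e^(−0) + 1·e^(−1.6335) + 3·e^(−2.4716) + 6·e^(−3.9205) = 4.0000 + 0.19525 + 0.25335 + 0.11899 = 4.5676.
P₀ = g₀ e^(−E₀/kT) / Z = 4.0000/4.5676 = 0.876.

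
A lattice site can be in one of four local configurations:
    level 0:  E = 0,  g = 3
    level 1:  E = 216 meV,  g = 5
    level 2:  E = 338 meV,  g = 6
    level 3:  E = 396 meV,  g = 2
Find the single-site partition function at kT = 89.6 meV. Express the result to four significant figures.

Z = 3.611

Eᵢ/kT = 0, 2.41071, 3.77232, 4.41964.
Z = Σ gᵢe^(−Eᵢ/kT) = 3·e^(−0) + 5·e^(−2.41071) + 6·e^(−3.77232) + 2·e^(−4.41964) = 3.00000 + 0.448758 + 0.137992 + 0.0240771 = 3.61083.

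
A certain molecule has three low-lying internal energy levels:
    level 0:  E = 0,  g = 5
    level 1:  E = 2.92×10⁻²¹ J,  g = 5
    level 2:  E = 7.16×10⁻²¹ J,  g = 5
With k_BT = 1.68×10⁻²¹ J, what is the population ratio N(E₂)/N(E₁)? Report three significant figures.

0.0802

n₂/n₁ = (g₂/g₁) exp[−(E₂−E₁)/kT] = (5/5) × exp(−(4.24 ×10⁻²¹ J)/(1.68 ×10⁻²¹ J)) = (5/5) × exp(-2.5238) = 0.0802.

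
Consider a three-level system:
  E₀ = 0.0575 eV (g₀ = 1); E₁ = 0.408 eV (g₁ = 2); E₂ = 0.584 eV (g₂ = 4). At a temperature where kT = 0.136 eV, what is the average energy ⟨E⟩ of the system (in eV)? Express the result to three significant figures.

0.136 eV

Eᵢ/kT = 0.42279, 3.0000, 4.2941.
Z = Σ gᵢe^(−Eᵢ/kT) = 1·e^(−0.42279) + 2·e^(−3.0000) + 4·e^(−4.2941) = 0.65522 + 0.099574 + 0.054595 = 0.80939.
⟨E⟩ = Σ Eᵢ gᵢe^(−Eᵢ/kT) / Z = (0.0575·0.65522 + 0.408·0.099574 + 0.584·0.054595) / 0.80939 = 0.136 eV.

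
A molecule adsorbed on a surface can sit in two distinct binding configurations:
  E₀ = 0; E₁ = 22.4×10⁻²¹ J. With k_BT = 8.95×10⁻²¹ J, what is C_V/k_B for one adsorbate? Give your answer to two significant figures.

0.44

Eᵢ/kT = 0, 2.503.
Z = Σ e^(−Eᵢ/kT) = e^(−0) + e^(−2.503) = 1.000 + 0.08184 = 1.082.
⟨E⟩ = 1.694, ⟨E²⟩ = 37.95.
C_V/k_B = (⟨E²⟩ − ⟨E⟩²)/(kT)² = (37.95 − 2.870)/80.10 = 0.44.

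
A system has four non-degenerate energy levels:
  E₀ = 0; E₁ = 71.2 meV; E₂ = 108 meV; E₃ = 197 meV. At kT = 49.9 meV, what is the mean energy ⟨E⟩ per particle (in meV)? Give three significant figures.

24.2 meV

Eᵢ/kT = 0, 1.4269, 2.1643, 3.9479.
Z = Σ e^(−Eᵢ/kT) = e^(−0) + e^(−1.4269) + e^(−2.1643) + e^(−3.9479) = 1.0000 + 0.24005 + 0.11483 + 0.019295 = 1.3742.
⟨E⟩ = Σ Eᵢ e^(−Eᵢ/kT) / Z = (0·1.0000 + 71.2·0.24005 + 108·0.11483 + 197·0.019295) / 1.3742 = 24.2 meV.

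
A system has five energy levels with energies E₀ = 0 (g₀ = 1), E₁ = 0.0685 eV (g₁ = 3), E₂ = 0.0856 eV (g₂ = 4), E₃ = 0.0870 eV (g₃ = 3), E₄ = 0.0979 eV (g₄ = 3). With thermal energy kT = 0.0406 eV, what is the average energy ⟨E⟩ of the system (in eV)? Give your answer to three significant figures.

Eᵢ/kT = 0, 1.6872, 2.1084, 2.1429, 2.4113.
Z = Σ gᵢe^(−Eᵢ/kT) = 1·e^(−0) + 3·e^(−1.6872) + 4·e^(−2.1084) + 3·e^(−2.1429) + 3·e^(−2.4113) = 1.0000 + 0.55511 + 0.48573 + 0.35194 + 0.26910 = 2.6619.
⟨E⟩ = Σ Eᵢ gᵢe^(−Eᵢ/kT) / Z = (0·1.0000 + 0.0685·0.55511 + 0.0856·0.48573 + 0.0870·0.35194 + 0.0979·0.26910) / 2.6619 = 0.0513 eV.

0.0513 eV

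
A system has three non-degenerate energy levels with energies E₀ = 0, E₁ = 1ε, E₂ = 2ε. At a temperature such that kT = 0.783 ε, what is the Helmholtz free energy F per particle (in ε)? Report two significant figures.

Eᵢ/kT = 0, 1.277, 2.554.
Z = Σ e^(−Eᵢ/kT) = e^(−0) + e^(−1.277) + e^(−2.554) = 1.000 + 0.2789 + 0.07777 = 1.357.
F = −kT ln Z = −0.783 × ln(1.357) = −0.783 × 0.3053 = -0.24 ε.

-0.24 ε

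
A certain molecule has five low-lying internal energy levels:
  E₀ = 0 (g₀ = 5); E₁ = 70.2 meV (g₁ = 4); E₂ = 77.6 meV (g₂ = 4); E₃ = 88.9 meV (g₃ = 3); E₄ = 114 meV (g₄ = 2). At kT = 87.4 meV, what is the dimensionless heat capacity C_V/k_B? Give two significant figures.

0.23

Eᵢ/kT = 0, 0.8032, 0.8879, 1.017, 1.304.
Z = Σ gᵢe^(−Eᵢ/kT) = 5·e^(−0) + 4·e^(−0.8032) + 4·e^(−0.8879) + 3·e^(−1.017) + 2·e^(−1.304) = 5.000 + 1.792 + 1.646 + 1.085 + 0.5429 = 10.07.
⟨E⟩ = 40.90 meV, ⟨E²⟩ = 3413 meV².
C_V/k_B = (⟨E²⟩ − ⟨E⟩²)/(kT)² = (3413 − 1673)/7639 = 0.23.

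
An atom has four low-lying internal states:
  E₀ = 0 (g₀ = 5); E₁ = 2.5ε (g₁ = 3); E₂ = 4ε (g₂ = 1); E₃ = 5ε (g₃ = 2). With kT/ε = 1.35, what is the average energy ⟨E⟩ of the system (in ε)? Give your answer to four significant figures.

Eᵢ/kT = 0, 1.85185, 2.96296, 3.70370.
Z = Σ gᵢe^(−Eᵢ/kT) = 5·e^(−0) + 3·e^(−1.85185) + 1·e^(−2.96296) + 2·e^(−3.70370) = 5.00000 + 0.470840 + 0.0516658 + 0.0492644 = 5.57177.
⟨E⟩ = Σ Eᵢ gᵢe^(−Eᵢ/kT) / Z = (0·5.00000 + 2.5·0.470840 + 4·0.0516658 + 5·0.0492644) / 5.57177 = 0.2926 ε.

0.2926 ε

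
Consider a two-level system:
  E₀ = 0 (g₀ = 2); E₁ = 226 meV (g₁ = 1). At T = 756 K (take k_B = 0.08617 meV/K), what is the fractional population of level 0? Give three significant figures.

k_BT = 0.08617 × 756 K = 65.145 meV.
Eᵢ/kT = 0, 3.4692.
Z = Σ gᵢe^(−Eᵢ/kT) = 2·e^(−0) + 1·e^(−3.4692) = 2.0000 + 0.031142 = 2.0311.
P₀ = g₀ e^(−E₀/kT) / Z = 2.0000/2.0311 = 0.985.

0.985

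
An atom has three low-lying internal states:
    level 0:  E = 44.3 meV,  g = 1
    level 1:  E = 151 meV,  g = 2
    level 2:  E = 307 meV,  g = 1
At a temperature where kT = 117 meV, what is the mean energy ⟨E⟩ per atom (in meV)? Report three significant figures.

104 meV

Eᵢ/kT = 0.37863, 1.2906, 2.6239.
Z = Σ gᵢe^(−Eᵢ/kT) = 1·e^(−0.37863) + 2·e^(−1.2906) + 1·e^(−2.6239) = 0.68480 + 0.55021 + 0.072519 = 1.3075.
⟨E⟩ = Σ Eᵢ gᵢe^(−Eᵢ/kT) / Z = (44.3·0.68480 + 151·0.55021 + 307·0.072519) / 1.3075 = 104 meV.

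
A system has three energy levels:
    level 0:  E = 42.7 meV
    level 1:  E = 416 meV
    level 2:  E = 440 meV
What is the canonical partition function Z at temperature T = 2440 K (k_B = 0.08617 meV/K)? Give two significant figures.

Z = 1.1

k_BT = 0.08617 × 2440 K = 210.3 meV.
Eᵢ/kT = 0.2030, 1.978, 2.092.
Z = Σ e^(−Eᵢ/kT) = e^(−0.2030) + e^(−1.978) + e^(−2.092) = 0.8163 + 0.1383 + 0.1234 = 1.078.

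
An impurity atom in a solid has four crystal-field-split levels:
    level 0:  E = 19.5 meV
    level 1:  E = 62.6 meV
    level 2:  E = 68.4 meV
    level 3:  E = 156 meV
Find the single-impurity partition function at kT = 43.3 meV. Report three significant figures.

Z = 1.11

Eᵢ/kT = 0.45035, 1.4457, 1.5797, 3.6028.
Z = Σ e^(−Eᵢ/kT) = e^(−0.45035) + e^(−1.4457) + e^(−1.5797) + e^(−3.6028) = 0.63741 + 0.23558 + 0.20604 + 0.027247 = 1.1063.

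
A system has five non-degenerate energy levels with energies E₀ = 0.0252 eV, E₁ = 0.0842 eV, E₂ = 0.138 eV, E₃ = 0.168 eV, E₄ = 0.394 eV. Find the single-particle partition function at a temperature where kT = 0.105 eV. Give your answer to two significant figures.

Z = 1.7

Eᵢ/kT = 0.2400, 0.8019, 1.314, 1.600, 3.752.
Z = Σ e^(−Eᵢ/kT) = e^(−0.2400) + e^(−0.8019) + e^(−1.314) + e^(−1.600) + e^(−3.752) = 0.7866 + 0.4485 + 0.2687 + 0.2019 + 0.02347 = 1.729.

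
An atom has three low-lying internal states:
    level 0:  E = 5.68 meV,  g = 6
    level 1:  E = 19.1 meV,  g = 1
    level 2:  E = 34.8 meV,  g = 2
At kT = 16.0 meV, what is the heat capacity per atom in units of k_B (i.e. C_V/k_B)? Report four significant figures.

0.1840

Eᵢ/kT = 0.355000, 1.19375, 2.17500.
Z = Σ gᵢe^(−Eᵢ/kT) = 6·e^(−0.355000) + 1·e^(−1.19375) + 2·e^(−2.17500) = 4.20704 + 0.303083 + 0.227216 = 4.73734.
⟨E⟩ = 7.93525 meV, ⟨E²⟩ = 110.075 meV².
C_V/k_B = (⟨E²⟩ − ⟨E⟩²)/(kT)² = (110.075 − 62.9682)/256.000 = 0.1840.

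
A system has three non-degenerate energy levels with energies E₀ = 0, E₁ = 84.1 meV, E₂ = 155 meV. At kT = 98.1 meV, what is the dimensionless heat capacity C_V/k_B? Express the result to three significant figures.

0.328

Eᵢ/kT = 0, 0.85729, 1.5800.
Z = Σ e^(−Eᵢ/kT) = e^(−0) + e^(−0.85729) + e^(−1.5800) = 1.0000 + 0.42431 + 0.20598 = 1.6303.
⟨E⟩ = 41.472 meV, ⟨E²⟩ = 4876.2 meV².
C_V/k_B = (⟨E²⟩ − ⟨E⟩²)/(kT)² = (4876.2 − 1719.9)/9623.6 = 0.328.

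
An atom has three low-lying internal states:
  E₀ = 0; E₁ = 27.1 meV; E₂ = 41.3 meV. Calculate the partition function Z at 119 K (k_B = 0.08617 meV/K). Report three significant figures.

Z = 1.09

k_BT = 0.08617 × 119 K = 10.254 meV.
Eᵢ/kT = 0, 2.6429, 4.0277.
Z = Σ e^(−Eᵢ/kT) = e^(−0) + e^(−2.6429) + e^(−4.0277) = 1.0000 + 0.071155 + 0.017815 = 1.0890.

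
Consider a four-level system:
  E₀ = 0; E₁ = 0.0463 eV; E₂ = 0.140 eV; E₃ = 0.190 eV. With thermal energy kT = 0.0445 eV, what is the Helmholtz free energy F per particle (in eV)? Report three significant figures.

Eᵢ/kT = 0, 1.0404, 3.1461, 4.2697.
Z = Σ e^(−Eᵢ/kT) = e^(−0) + e^(−1.0404) + e^(−3.1461) + e^(−4.2697) = 1.0000 + 0.35331 + 0.043020 + 0.013986 = 1.4103.
F = −kT ln Z = −0.0445 × ln(1.4103) = −0.0445 × 0.34380 = -0.0153 eV.

-0.0153 eV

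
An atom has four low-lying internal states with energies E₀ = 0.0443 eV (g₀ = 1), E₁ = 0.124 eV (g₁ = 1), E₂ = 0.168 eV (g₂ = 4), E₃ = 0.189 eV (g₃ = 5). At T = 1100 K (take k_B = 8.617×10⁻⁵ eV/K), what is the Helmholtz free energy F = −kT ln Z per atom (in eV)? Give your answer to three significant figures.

k_BT = 8.617×10⁻⁵ × 1100 K = 0.094787 eV.
Eᵢ/kT = 0.46736, 1.3082, 1.7724, 1.9939.
Z = Σ gᵢe^(−Eᵢ/kT) = 1·e^(−0.46736) + 1·e^(−1.3082) + 4·e^(−1.7724) + 5·e^(−1.9939) = 0.62665 + 0.27031 + 0.67970 + 0.68082 = 2.2575.
F = −kT ln Z = −0.094787 × ln(2.2575) = −0.094787 × 0.81426 = -0.0772 eV.

-0.0772 eV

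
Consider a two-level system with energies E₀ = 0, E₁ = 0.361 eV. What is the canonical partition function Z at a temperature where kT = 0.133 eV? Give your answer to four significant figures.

Eᵢ/kT = 0, 2.71429.
Z = Σ e^(−Eᵢ/kT) = e^(−0) + e^(−2.71429) = 1.00000 + 0.0662520 = 1.06625.

Z = 1.066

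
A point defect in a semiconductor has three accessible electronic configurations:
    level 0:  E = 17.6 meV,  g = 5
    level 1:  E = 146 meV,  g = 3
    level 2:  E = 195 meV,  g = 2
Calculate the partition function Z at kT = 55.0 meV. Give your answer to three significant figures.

Z = 3.90

Eᵢ/kT = 0.32000, 2.6545, 3.5455.
Z = Σ gᵢe^(−Eᵢ/kT) = 5·e^(−0.32000) + 3·e^(−2.6545) + 2·e^(−3.5455) = 3.6307 + 0.21100 + 0.057708 = 3.8994.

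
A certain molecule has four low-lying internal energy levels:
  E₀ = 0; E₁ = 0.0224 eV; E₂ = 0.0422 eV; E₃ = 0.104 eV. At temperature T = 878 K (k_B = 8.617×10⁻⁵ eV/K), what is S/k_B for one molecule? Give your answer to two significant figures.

1.3

k_BT = 8.617×10⁻⁵ × 878 K = 0.07566 eV.
Eᵢ/kT = 0, 0.2961, 0.5578, 1.375.
Z = Σ e^(−Eᵢ/kT) = e^(−0) + e^(−0.2961) + e^(−0.5578) + e^(−1.375) = 1.000 + 0.7437 + 0.5725 + 0.2528 = 2.569.
⟨E⟩ = Σ EᵢPᵢ = 0.02612 eV.
S/k_B = ln Z + ⟨E⟩/kT = ln(2.569) + 0.02612/0.07566 = 0.9435 + 0.3452 = 1.3.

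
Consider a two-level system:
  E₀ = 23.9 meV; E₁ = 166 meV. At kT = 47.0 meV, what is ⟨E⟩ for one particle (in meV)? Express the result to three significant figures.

Eᵢ/kT = 0.50851, 3.5319.
Z = Σ e^(−Eᵢ/kT) = e^(−0.50851) + e^(−3.5319) = 0.60139 + 0.029249 = 0.63064.
⟨E⟩ = Σ Eᵢ e^(−Eᵢ/kT) / Z = (23.9·0.60139 + 166·0.029249) / 0.63064 = 30.5 meV.

30.5 meV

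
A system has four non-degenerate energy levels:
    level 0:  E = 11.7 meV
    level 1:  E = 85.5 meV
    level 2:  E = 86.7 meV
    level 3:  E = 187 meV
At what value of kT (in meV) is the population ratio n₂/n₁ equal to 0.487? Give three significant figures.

n₂/n₁ = exp[−(E₂−E₁)/kT] = 0.487.
⇒ (E₂−E₁)/kT = ln(1/0.487) = ln(2.0534) = 0.71950.
kT = 1.2 meV / 0.71950 = 1.67 meV.

1.67 meV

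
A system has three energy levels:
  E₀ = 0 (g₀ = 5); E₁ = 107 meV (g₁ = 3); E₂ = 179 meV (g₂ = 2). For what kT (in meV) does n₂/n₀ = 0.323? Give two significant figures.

840 meV

n₂/n₀ = (g₂/g₀) exp[−(E₂−E₀)/kT] = 0.323.
⇒ (E₂−E₀)/kT = ln((2/5)/0.323) = ln(1.238) = 0.2135.
kT = 179 meV / 0.2135 = 840 meV.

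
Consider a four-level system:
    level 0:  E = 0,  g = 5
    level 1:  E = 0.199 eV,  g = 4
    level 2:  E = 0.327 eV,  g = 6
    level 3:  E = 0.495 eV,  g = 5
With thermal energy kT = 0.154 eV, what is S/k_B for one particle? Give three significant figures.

Eᵢ/kT = 0, 1.2922, 2.1234, 3.2143.
Z = Σ gᵢe^(−Eᵢ/kT) = 5·e^(−0) + 4·e^(−1.2922) + 6·e^(−2.1234) + 5·e^(−3.2143) = 5.0000 + 1.0987 + 0.71775 + 0.20092 = 7.0174.
⟨E⟩ = Σ EᵢPᵢ = 0.078776 eV.
S/k_B = ln Z + ⟨E⟩/kT = ln(7.0174) + 0.078776/0.154 = 1.9484 + 0.51153 = 2.46.

2.46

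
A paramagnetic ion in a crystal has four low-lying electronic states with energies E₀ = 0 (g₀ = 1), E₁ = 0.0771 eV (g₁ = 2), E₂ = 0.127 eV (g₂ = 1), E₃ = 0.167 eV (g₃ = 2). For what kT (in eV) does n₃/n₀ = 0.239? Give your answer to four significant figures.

0.07861 eV

n₃/n₀ = (g₃/g₀) exp[−(E₃−E₀)/kT] = 0.239.
⇒ (E₃−E₀)/kT = ln((2/1)/0.239) = ln(8.36820) = 2.12444.
kT = 0.167 eV / 2.12444 = 0.07861 eV.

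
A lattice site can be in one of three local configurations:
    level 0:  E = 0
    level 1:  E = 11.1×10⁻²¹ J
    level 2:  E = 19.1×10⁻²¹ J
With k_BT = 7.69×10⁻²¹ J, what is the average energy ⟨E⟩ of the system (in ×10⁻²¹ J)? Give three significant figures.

3.19 ×10⁻²¹ J

Eᵢ/kT = 0, 1.4434, 2.4837.
Z = Σ e^(−Eᵢ/kT) = e^(−0) + e^(−1.4434) + e^(−2.4837) = 1.0000 + 0.23612 + 0.083434 = 1.3196.
⟨E⟩ = Σ Eᵢ e^(−Eᵢ/kT) / Z = (0·1.0000 + 11.1·0.23612 + 19.1·0.083434) / 1.3196 = 3.19 ×10⁻²¹ J.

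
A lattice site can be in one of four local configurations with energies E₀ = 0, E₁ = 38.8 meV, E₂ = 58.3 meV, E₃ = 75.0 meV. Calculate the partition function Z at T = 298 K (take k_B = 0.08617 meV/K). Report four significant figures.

k_BT = 0.08617 × 298 K = 25.6787 meV.
Eᵢ/kT = 0, 1.51098, 2.27036, 2.92071.
Z = Σ e^(−Eᵢ/kT) = e^(−0) + e^(−1.51098) + e^(−2.27036) + e^(−2.92071) = 1.00000 + 0.220694 + 0.103275 + 0.0538954 = 1.37786.

Z = 1.378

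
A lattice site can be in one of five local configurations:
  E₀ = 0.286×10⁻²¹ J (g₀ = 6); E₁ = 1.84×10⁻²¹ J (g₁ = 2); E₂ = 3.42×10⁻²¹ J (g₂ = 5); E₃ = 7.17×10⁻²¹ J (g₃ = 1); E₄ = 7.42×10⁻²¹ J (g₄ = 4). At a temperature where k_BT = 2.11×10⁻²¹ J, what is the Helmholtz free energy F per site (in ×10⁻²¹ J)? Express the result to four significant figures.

Eᵢ/kT = 0.135545, 0.872038, 1.62085, 3.39810, 3.51659.
Z = Σ gᵢe^(−Eᵢ/kT) = 6·e^(−0.135545) + 2·e^(−0.872038) + 5·e^(−1.62085) + 1·e^(−3.39810) + 4·e^(−3.51659) = 5.23944 + 0.836197 + 0.988653 + 0.0334367 + 0.118802 = 7.21653.
F = −kT ln Z = −2.11 × ln(7.21653) = −2.11 × 1.97637 = -4.170 ×10⁻²¹ J.

-4.170 ×10⁻²¹ J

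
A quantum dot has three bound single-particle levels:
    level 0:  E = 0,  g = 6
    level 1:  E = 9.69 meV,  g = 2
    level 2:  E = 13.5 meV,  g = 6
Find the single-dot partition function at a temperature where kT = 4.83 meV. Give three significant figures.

Eᵢ/kT = 0, 2.0062, 2.7950.
Z = Σ gᵢe^(−Eᵢ/kT) = 6·e^(−0) + 2·e^(−2.0062) + 6·e^(−2.7950) = 6.0000 + 0.26900 + 0.36669 = 6.6357.

Z = 6.64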